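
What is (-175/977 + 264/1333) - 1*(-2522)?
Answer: 3284528655/1302341 ≈ 2522.0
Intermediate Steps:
(-175/977 + 264/1333) - 1*(-2522) = (-175*1/977 + 264*(1/1333)) + 2522 = (-175/977 + 264/1333) + 2522 = 24653/1302341 + 2522 = 3284528655/1302341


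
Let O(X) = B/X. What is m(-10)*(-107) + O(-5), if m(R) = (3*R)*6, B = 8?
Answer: 96292/5 ≈ 19258.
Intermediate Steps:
O(X) = 8/X
m(R) = 18*R
m(-10)*(-107) + O(-5) = (18*(-10))*(-107) + 8/(-5) = -180*(-107) + 8*(-1/5) = 19260 - 8/5 = 96292/5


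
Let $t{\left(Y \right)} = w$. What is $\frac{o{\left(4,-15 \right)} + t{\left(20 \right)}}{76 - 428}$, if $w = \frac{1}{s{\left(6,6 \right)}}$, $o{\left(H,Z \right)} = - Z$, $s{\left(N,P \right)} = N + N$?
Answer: $- \frac{181}{4224} \approx -0.04285$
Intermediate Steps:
$s{\left(N,P \right)} = 2 N$
$w = \frac{1}{12}$ ($w = \frac{1}{2 \cdot 6} = \frac{1}{12} \approx 0.083333$)
$t{\left(Y \right)} = \frac{1}{12}$
$\frac{o{\left(4,-15 \right)} + t{\left(20 \right)}}{76 - 428} = \frac{\left(-1\right) \left(-15\right) + \frac{1}{12}}{76 - 428} = \frac{15 + \frac{1}{12}}{-352} = \frac{181}{12} \left(- \frac{1}{352}\right) = - \frac{181}{4224}$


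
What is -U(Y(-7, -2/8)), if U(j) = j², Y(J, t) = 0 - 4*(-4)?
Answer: -256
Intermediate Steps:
Y(J, t) = 16 (Y(J, t) = 0 + 16 = 16)
-U(Y(-7, -2/8)) = -1*16² = -1*256 = -256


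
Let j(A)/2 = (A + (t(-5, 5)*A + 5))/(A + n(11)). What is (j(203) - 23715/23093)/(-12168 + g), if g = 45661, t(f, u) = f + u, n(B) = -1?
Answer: 2408129/78118838749 ≈ 3.0826e-5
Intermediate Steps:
j(A) = 2*(5 + A)/(-1 + A) (j(A) = 2*((A + ((-5 + 5)*A + 5))/(A - 1)) = 2*((A + (0*A + 5))/(-1 + A)) = 2*((A + (0 + 5))/(-1 + A)) = 2*((A + 5)/(-1 + A)) = 2*((5 + A)/(-1 + A)) = 2*(5 + A)/(-1 + A))
(j(203) - 23715/23093)/(-12168 + g) = (2*(5 + 203)/(-1 + 203) - 23715/23093)/(-12168 + 45661) = (2*208/202 - 23715*1/23093)/33493 = (2*(1/202)*208 - 23715/23093)*(1/33493) = (208/101 - 23715/23093)*(1/33493) = (2408129/2332393)*(1/33493) = 2408129/78118838749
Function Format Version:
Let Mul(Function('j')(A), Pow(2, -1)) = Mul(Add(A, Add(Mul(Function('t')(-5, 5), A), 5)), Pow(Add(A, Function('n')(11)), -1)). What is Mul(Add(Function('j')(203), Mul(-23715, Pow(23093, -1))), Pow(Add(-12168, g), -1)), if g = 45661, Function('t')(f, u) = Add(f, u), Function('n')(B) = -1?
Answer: Rational(2408129, 78118838749) ≈ 3.0826e-5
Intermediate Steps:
Function('j')(A) = Mul(2, Pow(Add(-1, A), -1), Add(5, A)) (Function('j')(A) = Mul(2, Mul(Add(A, Add(Mul(Add(-5, 5), A), 5)), Pow(Add(A, -1), -1))) = Mul(2, Mul(Add(A, Add(Mul(0, A), 5)), Pow(Add(-1, A), -1))) = Mul(2, Mul(Add(A, Add(0, 5)), Pow(Add(-1, A), -1))) = Mul(2, Mul(Add(A, 5), Pow(Add(-1, A), -1))) = Mul(2, Mul(Add(5, A), Pow(Add(-1, A), -1))) = Mul(2, Mul(Pow(Add(-1, A), -1), Add(5, A))) = Mul(2, Pow(Add(-1, A), -1), Add(5, A)))
Mul(Add(Function('j')(203), Mul(-23715, Pow(23093, -1))), Pow(Add(-12168, g), -1)) = Mul(Add(Mul(2, Pow(Add(-1, 203), -1), Add(5, 203)), Mul(-23715, Pow(23093, -1))), Pow(Add(-12168, 45661), -1)) = Mul(Add(Mul(2, Pow(202, -1), 208), Mul(-23715, Rational(1, 23093))), Pow(33493, -1)) = Mul(Add(Mul(2, Rational(1, 202), 208), Rational(-23715, 23093)), Rational(1, 33493)) = Mul(Add(Rational(208, 101), Rational(-23715, 23093)), Rational(1, 33493)) = Mul(Rational(2408129, 2332393), Rational(1, 33493)) = Rational(2408129, 78118838749)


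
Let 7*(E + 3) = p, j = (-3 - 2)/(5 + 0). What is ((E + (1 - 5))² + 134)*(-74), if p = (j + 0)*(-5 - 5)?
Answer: -598438/49 ≈ -12213.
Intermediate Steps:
j = -1 (j = -5/5 = -5*⅕ = -1)
p = 10 (p = (-1 + 0)*(-5 - 5) = -1*(-10) = 10)
E = -11/7 (E = -3 + (⅐)*10 = -3 + 10/7 = -11/7 ≈ -1.5714)
((E + (1 - 5))² + 134)*(-74) = ((-11/7 + (1 - 5))² + 134)*(-74) = ((-11/7 - 4)² + 134)*(-74) = ((-39/7)² + 134)*(-74) = (1521/49 + 134)*(-74) = (8087/49)*(-74) = -598438/49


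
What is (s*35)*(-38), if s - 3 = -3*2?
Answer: 3990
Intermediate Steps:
s = -3 (s = 3 - 3*2 = 3 - 6 = -3)
(s*35)*(-38) = -3*35*(-38) = -105*(-38) = 3990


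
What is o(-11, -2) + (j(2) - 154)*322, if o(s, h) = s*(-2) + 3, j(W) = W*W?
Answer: -48275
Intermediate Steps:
j(W) = W²
o(s, h) = 3 - 2*s (o(s, h) = -2*s + 3 = 3 - 2*s)
o(-11, -2) + (j(2) - 154)*322 = (3 - 2*(-11)) + (2² - 154)*322 = (3 + 22) + (4 - 154)*322 = 25 - 150*322 = 25 - 48300 = -48275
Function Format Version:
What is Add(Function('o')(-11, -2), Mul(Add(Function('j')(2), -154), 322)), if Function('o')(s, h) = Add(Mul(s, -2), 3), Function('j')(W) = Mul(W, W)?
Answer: -48275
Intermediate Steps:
Function('j')(W) = Pow(W, 2)
Function('o')(s, h) = Add(3, Mul(-2, s)) (Function('o')(s, h) = Add(Mul(-2, s), 3) = Add(3, Mul(-2, s)))
Add(Function('o')(-11, -2), Mul(Add(Function('j')(2), -154), 322)) = Add(Add(3, Mul(-2, -11)), Mul(Add(Pow(2, 2), -154), 322)) = Add(Add(3, 22), Mul(Add(4, -154), 322)) = Add(25, Mul(-150, 322)) = Add(25, -48300) = -48275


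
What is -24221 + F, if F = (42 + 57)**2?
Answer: -14420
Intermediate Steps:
F = 9801 (F = 99**2 = 9801)
-24221 + F = -24221 + 9801 = -14420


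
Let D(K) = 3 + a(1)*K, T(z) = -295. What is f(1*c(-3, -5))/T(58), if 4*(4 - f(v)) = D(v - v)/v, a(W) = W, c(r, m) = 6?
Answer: -31/2360 ≈ -0.013136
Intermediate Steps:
D(K) = 3 + K (D(K) = 3 + 1*K = 3 + K)
f(v) = 4 - 3/(4*v) (f(v) = 4 - (3 + (v - v))/(4*v) = 4 - (3 + 0)/(4*v) = 4 - 3/(4*v))
f(1*c(-3, -5))/T(58) = (4 - 3/(4*(1*6)))/(-295) = (4 - 3/4/6)*(-1/295) = (4 - 3/4*1/6)*(-1/295) = (4 - 1/8)*(-1/295) = (31/8)*(-1/295) = -31/2360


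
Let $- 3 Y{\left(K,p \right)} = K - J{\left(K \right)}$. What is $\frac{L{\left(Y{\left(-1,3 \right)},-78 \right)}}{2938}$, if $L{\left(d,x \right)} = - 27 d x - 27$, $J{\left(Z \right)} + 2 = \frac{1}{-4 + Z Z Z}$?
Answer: $- \frac{4347}{14690} \approx -0.29592$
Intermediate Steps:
$J{\left(Z \right)} = -2 + \frac{1}{-4 + Z^{3}}$ ($J{\left(Z \right)} = -2 + \frac{1}{-4 + Z Z Z} = -2 + \frac{1}{-4 + Z^{2} Z} = -2 + \frac{1}{-4 + Z^{3}}$)
$Y{\left(K,p \right)} = - \frac{K}{3} + \frac{9 - 2 K^{3}}{3 \left(-4 + K^{3}\right)}$ ($Y{\left(K,p \right)} = - \frac{K - \frac{9 - 2 K^{3}}{-4 + K^{3}}}{3} = - \frac{K}{3} + \frac{9 - 2 K^{3}}{3 \left(-4 + K^{3}\right)}$)
$L{\left(d,x \right)} = -27 - 27 d x$ ($L{\left(d,x \right)} = - 27 d x - 27 = -27 - 27 d x$)
$\frac{L{\left(Y{\left(-1,3 \right)},-78 \right)}}{2938} = \frac{-27 - 27 \frac{9 - 2 \left(-1\right)^{3} - - (-4 + \left(-1\right)^{3})}{3 \left(-4 + \left(-1\right)^{3}\right)} \left(-78\right)}{2938} = \left(-27 - 27 \frac{9 - -2 - - (-4 - 1)}{3 \left(-4 - 1\right)} \left(-78\right)\right) \frac{1}{2938} = \left(-27 - 27 \frac{9 + 2 - \left(-1\right) \left(-5\right)}{3 \left(-5\right)} \left(-78\right)\right) \frac{1}{2938} = \left(-27 - 27 \cdot \frac{1}{3} \left(- \frac{1}{5}\right) \left(9 + 2 - 5\right) \left(-78\right)\right) \frac{1}{2938} = \left(-27 - 27 \cdot \frac{1}{3} \left(- \frac{1}{5}\right) 6 \left(-78\right)\right) \frac{1}{2938} = \left(-27 - \left(- \frac{54}{5}\right) \left(-78\right)\right) \frac{1}{2938} = \left(-27 - \frac{4212}{5}\right) \frac{1}{2938} = \left(- \frac{4347}{5}\right) \frac{1}{2938} = - \frac{4347}{14690}$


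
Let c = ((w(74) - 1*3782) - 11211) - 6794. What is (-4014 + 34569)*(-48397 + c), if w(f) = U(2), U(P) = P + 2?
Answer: -2144349900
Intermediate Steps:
U(P) = 2 + P
w(f) = 4 (w(f) = 2 + 2 = 4)
c = -21783 (c = ((4 - 1*3782) - 11211) - 6794 = ((4 - 3782) - 11211) - 6794 = (-3778 - 11211) - 6794 = -14989 - 6794 = -21783)
(-4014 + 34569)*(-48397 + c) = (-4014 + 34569)*(-48397 - 21783) = 30555*(-70180) = -2144349900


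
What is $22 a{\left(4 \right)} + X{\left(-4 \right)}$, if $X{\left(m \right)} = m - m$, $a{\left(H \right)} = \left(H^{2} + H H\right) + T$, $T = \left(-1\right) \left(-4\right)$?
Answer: $792$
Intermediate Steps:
$T = 4$
$a{\left(H \right)} = 4 + 2 H^{2}$ ($a{\left(H \right)} = \left(H^{2} + H H\right) + 4 = \left(H^{2} + H^{2}\right) + 4 = 2 H^{2} + 4 = 4 + 2 H^{2}$)
$X{\left(m \right)} = 0$
$22 a{\left(4 \right)} + X{\left(-4 \right)} = 22 \left(4 + 2 \cdot 4^{2}\right) + 0 = 22 \left(4 + 2 \cdot 16\right) + 0 = 22 \left(4 + 32\right) + 0 = 22 \cdot 36 + 0 = 792 + 0 = 792$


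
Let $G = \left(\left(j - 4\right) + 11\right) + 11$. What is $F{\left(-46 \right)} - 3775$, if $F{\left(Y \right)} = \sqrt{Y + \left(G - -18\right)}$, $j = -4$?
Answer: $-3775 + i \sqrt{14} \approx -3775.0 + 3.7417 i$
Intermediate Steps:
$G = 14$ ($G = \left(\left(-4 - 4\right) + 11\right) + 11 = \left(-8 + 11\right) + 11 = 3 + 11 = 14$)
$F{\left(Y \right)} = \sqrt{32 + Y}$ ($F{\left(Y \right)} = \sqrt{Y + \left(14 - -18\right)} = \sqrt{Y + \left(14 + 18\right)} = \sqrt{Y + 32} = \sqrt{32 + Y}$)
$F{\left(-46 \right)} - 3775 = \sqrt{32 - 46} - 3775 = \sqrt{-14} - 3775 = i \sqrt{14} - 3775 = -3775 + i \sqrt{14}$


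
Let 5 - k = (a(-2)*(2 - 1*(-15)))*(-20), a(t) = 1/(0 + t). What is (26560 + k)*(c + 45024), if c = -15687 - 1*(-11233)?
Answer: 1070845150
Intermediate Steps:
c = -4454 (c = -15687 + 11233 = -4454)
a(t) = 1/t
k = -165 (k = 5 - (2 - 1*(-15))/(-2)*(-20) = 5 - (-(2 + 15)/2)*(-20) = 5 - (-½*17)*(-20) = 5 - (-17)*(-20)/2 = 5 - 1*170 = 5 - 170 = -165)
(26560 + k)*(c + 45024) = (26560 - 165)*(-4454 + 45024) = 26395*40570 = 1070845150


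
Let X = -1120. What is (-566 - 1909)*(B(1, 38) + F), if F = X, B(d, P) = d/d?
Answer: 2769525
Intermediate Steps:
B(d, P) = 1
F = -1120
(-566 - 1909)*(B(1, 38) + F) = (-566 - 1909)*(1 - 1120) = -2475*(-1119) = 2769525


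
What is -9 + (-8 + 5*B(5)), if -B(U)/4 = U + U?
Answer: -217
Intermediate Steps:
B(U) = -8*U (B(U) = -4*(U + U) = -8*U)
-9 + (-8 + 5*B(5)) = -9 + (-8 + 5*(-8*5)) = -9 + (-8 + 5*(-40)) = -9 + (-8 - 200) = -9 - 208 = -217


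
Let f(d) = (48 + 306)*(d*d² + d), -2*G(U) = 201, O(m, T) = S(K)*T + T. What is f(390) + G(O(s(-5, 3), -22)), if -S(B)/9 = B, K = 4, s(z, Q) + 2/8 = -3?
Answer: 41998127919/2 ≈ 2.0999e+10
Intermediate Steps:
s(z, Q) = -13/4 (s(z, Q) = -¼ - 3 = -13/4)
S(B) = -9*B
O(m, T) = -35*T (O(m, T) = (-9*4)*T + T = -36*T + T = -35*T)
G(U) = -201/2 (G(U) = -½*201 = -201/2)
f(d) = 354*d + 354*d³ (f(d) = 354*(d³ + d) = 354*(d + d³) = 354*d + 354*d³)
f(390) + G(O(s(-5, 3), -22)) = 354*390*(1 + 390²) - 201/2 = 354*390*(1 + 152100) - 201/2 = 354*390*152101 - 201/2 = 20999064060 - 201/2 = 41998127919/2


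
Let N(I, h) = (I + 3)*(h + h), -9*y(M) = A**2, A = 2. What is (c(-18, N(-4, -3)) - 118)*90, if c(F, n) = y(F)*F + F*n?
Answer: -19620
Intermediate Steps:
y(M) = -4/9 (y(M) = -1/9*2**2 = -1/9*4 = -4/9)
N(I, h) = 2*h*(3 + I) (N(I, h) = (3 + I)*(2*h) = 2*h*(3 + I))
c(F, n) = -4*F/9 + F*n
(c(-18, N(-4, -3)) - 118)*90 = ((1/9)*(-18)*(-4 + 9*(2*(-3)*(3 - 4))) - 118)*90 = ((1/9)*(-18)*(-4 + 9*(2*(-3)*(-1))) - 118)*90 = ((1/9)*(-18)*(-4 + 9*6) - 118)*90 = ((1/9)*(-18)*(-4 + 54) - 118)*90 = ((1/9)*(-18)*50 - 118)*90 = (-100 - 118)*90 = -218*90 = -19620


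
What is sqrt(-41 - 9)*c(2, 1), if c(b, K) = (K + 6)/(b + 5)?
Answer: 5*I*sqrt(2) ≈ 7.0711*I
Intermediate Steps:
c(b, K) = (6 + K)/(5 + b)
sqrt(-41 - 9)*c(2, 1) = sqrt(-41 - 9)*((6 + 1)/(5 + 2)) = sqrt(-50)*(7/7) = (5*I*sqrt(2))*((1/7)*7) = (5*I*sqrt(2))*1 = 5*I*sqrt(2)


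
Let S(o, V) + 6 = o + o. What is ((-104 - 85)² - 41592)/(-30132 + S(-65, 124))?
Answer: 5871/30268 ≈ 0.19397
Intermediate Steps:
S(o, V) = -6 + 2*o (S(o, V) = -6 + (o + o) = -6 + 2*o)
((-104 - 85)² - 41592)/(-30132 + S(-65, 124)) = ((-104 - 85)² - 41592)/(-30132 + (-6 + 2*(-65))) = ((-189)² - 41592)/(-30132 + (-6 - 130)) = (35721 - 41592)/(-30132 - 136) = -5871/(-30268) = -5871*(-1/30268) = 5871/30268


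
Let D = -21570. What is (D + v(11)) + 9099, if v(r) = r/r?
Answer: -12470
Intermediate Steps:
v(r) = 1
(D + v(11)) + 9099 = (-21570 + 1) + 9099 = -21569 + 9099 = -12470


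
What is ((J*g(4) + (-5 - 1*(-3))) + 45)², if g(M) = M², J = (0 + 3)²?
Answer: 34969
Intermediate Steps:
J = 9 (J = 3² = 9)
((J*g(4) + (-5 - 1*(-3))) + 45)² = ((9*4² + (-5 - 1*(-3))) + 45)² = ((9*16 + (-5 + 3)) + 45)² = ((144 - 2) + 45)² = (142 + 45)² = 187² = 34969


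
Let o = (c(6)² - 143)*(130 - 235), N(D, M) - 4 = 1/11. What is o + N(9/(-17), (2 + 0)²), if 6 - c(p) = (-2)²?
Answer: 160590/11 ≈ 14599.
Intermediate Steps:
c(p) = 2 (c(p) = 6 - 1*(-2)² = 6 - 1*4 = 6 - 4 = 2)
N(D, M) = 45/11 (N(D, M) = 4 + 1/11 = 45/11)
o = 14595 (o = (2² - 143)*(130 - 235) = (4 - 143)*(-105) = -139*(-105) = 14595)
o + N(9/(-17), (2 + 0)²) = 14595 + 45/11 = 160590/11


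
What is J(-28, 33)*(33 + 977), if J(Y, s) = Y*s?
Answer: -933240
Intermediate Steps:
J(-28, 33)*(33 + 977) = (-28*33)*(33 + 977) = -924*1010 = -933240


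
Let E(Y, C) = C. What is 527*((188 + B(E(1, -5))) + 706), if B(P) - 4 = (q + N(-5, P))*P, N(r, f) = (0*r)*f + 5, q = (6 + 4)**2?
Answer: 196571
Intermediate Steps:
q = 100 (q = 10**2 = 100)
N(r, f) = 5 (N(r, f) = 0*f + 5 = 0 + 5 = 5)
B(P) = 4 + 105*P (B(P) = 4 + (100 + 5)*P = 4 + 105*P)
527*((188 + B(E(1, -5))) + 706) = 527*((188 + (4 + 105*(-5))) + 706) = 527*((188 + (4 - 525)) + 706) = 527*((188 - 521) + 706) = 527*(-333 + 706) = 527*373 = 196571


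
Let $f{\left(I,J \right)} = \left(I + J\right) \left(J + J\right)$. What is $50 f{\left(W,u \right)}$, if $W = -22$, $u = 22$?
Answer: $0$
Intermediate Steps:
$f{\left(I,J \right)} = 2 J \left(I + J\right)$ ($f{\left(I,J \right)} = \left(I + J\right) 2 J = 2 J \left(I + J\right)$)
$50 f{\left(W,u \right)} = 50 \cdot 2 \cdot 22 \left(-22 + 22\right) = 50 \cdot 2 \cdot 22 \cdot 0 = 50 \cdot 0 = 0$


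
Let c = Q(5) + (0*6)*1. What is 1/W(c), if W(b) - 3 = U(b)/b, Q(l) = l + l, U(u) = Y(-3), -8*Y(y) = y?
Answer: 80/243 ≈ 0.32922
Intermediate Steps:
Y(y) = -y/8
U(u) = 3/8 (U(u) = -1/8*(-3) = 3/8)
Q(l) = 2*l
c = 10 (c = 2*5 + (0*6)*1 = 10 + 0*1 = 10 + 0 = 10)
W(b) = 3 + 3/(8*b)
1/W(c) = 1/(3 + (3/8)/10) = 1/(3 + (3/8)*(1/10)) = 1/(3 + 3/80) = 1/(243/80) = 80/243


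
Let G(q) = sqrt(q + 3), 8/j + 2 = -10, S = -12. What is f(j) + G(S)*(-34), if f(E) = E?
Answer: -2/3 - 102*I ≈ -0.66667 - 102.0*I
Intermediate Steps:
j = -2/3 (j = 8/(-2 - 10) = 8/(-12) = 8*(-1/12) = -2/3 ≈ -0.66667)
G(q) = sqrt(3 + q)
f(j) + G(S)*(-34) = -2/3 + sqrt(3 - 12)*(-34) = -2/3 + sqrt(-9)*(-34) = -2/3 + (3*I)*(-34) = -2/3 - 102*I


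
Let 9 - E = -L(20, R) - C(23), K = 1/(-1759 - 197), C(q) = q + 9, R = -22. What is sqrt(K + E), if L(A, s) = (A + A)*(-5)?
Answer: I*sqrt(152081445)/978 ≈ 12.61*I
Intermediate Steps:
C(q) = 9 + q
L(A, s) = -10*A (L(A, s) = (2*A)*(-5) = -10*A)
K = -1/1956 (K = 1/(-1956) = -1/1956 ≈ -0.00051125)
E = -159 (E = 9 - (-(-10)*20 - (9 + 23)) = 9 - (-1*(-200) - 1*32) = 9 - (200 - 32) = 9 - 1*168 = 9 - 168 = -159)
sqrt(K + E) = sqrt(-1/1956 - 159) = sqrt(-311005/1956) = I*sqrt(152081445)/978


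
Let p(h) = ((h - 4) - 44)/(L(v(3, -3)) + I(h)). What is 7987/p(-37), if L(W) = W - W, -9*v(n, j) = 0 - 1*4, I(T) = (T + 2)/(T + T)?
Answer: -55909/1258 ≈ -44.443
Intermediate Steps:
I(T) = (2 + T)/(2*T) (I(T) = (2 + T)/((2*T)) = (2 + T)*(1/(2*T)) = (2 + T)/(2*T))
v(n, j) = 4/9 (v(n, j) = -(0 - 1*4)/9 = -(0 - 4)/9 = -⅑*(-4) = 4/9)
L(W) = 0
p(h) = 2*h*(-48 + h)/(2 + h) (p(h) = ((h - 4) - 44)/(0 + (2 + h)/(2*h)) = ((-4 + h) - 44)/(((2 + h)/(2*h))) = (-48 + h)*(2*h/(2 + h)) = 2*h*(-48 + h)/(2 + h))
7987/p(-37) = 7987/((2*(-37)*(-48 - 37)/(2 - 37))) = 7987/((2*(-37)*(-85)/(-35))) = 7987/((2*(-37)*(-1/35)*(-85))) = 7987/(-1258/7) = 7987*(-7/1258) = -55909/1258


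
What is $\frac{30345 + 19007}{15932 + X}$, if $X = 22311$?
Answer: $\frac{49352}{38243} \approx 1.2905$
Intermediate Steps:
$\frac{30345 + 19007}{15932 + X} = \frac{30345 + 19007}{15932 + 22311} = \frac{49352}{38243}$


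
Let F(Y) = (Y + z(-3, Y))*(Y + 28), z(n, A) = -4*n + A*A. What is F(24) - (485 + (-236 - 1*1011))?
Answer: 32586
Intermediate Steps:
z(n, A) = A² - 4*n (z(n, A) = -4*n + A² = A² - 4*n)
F(Y) = (28 + Y)*(12 + Y + Y²) (F(Y) = (Y + (Y² - 4*(-3)))*(Y + 28) = (Y + (Y² + 12))*(28 + Y) = (Y + (12 + Y²))*(28 + Y) = (12 + Y + Y²)*(28 + Y) = (28 + Y)*(12 + Y + Y²))
F(24) - (485 + (-236 - 1*1011)) = (336 + 24³ + 29*24² + 40*24) - (485 + (-236 - 1*1011)) = (336 + 13824 + 29*576 + 960) - (485 + (-236 - 1011)) = (336 + 13824 + 16704 + 960) - (485 - 1247) = 31824 - 1*(-762) = 31824 + 762 = 32586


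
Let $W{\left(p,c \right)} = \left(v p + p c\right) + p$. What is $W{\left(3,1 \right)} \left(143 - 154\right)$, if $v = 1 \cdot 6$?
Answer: $-264$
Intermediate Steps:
$v = 6$
$W{\left(p,c \right)} = 7 p + c p$ ($W{\left(p,c \right)} = \left(6 p + p c\right) + p = \left(6 p + c p\right) + p = 7 p + c p$)
$W{\left(3,1 \right)} \left(143 - 154\right) = 3 \left(7 + 1\right) \left(143 - 154\right) = 3 \cdot 8 \left(-11\right) = 24 \left(-11\right) = -264$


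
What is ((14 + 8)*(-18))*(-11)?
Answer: 4356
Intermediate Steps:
((14 + 8)*(-18))*(-11) = (22*(-18))*(-11) = -396*(-11) = 4356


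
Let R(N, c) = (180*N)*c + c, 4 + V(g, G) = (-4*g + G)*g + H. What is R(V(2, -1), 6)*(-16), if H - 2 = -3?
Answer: 397344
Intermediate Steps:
H = -1 (H = 2 - 3 = -1)
V(g, G) = -5 + g*(G - 4*g) (V(g, G) = -4 + ((-4*g + G)*g - 1) = -4 + ((G - 4*g)*g - 1) = -4 + (g*(G - 4*g) - 1) = -4 + (-1 + g*(G - 4*g)) = -5 + g*(G - 4*g))
R(N, c) = c + 180*N*c (R(N, c) = 180*N*c + c = c + 180*N*c)
R(V(2, -1), 6)*(-16) = (6*(1 + 180*(-5 - 4*2² - 1*2)))*(-16) = (6*(1 + 180*(-5 - 4*4 - 2)))*(-16) = (6*(1 + 180*(-5 - 16 - 2)))*(-16) = (6*(1 + 180*(-23)))*(-16) = (6*(1 - 4140))*(-16) = (6*(-4139))*(-16) = -24834*(-16) = 397344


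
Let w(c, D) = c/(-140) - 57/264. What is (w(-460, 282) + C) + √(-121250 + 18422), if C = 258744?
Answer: 159388195/616 + 2*I*√25707 ≈ 2.5875e+5 + 320.67*I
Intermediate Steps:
w(c, D) = -19/88 - c/140 (w(c, D) = c*(-1/140) - 57*1/264 = -c/140 - 19/88 = -19/88 - c/140)
(w(-460, 282) + C) + √(-121250 + 18422) = ((-19/88 - 1/140*(-460)) + 258744) + √(-121250 + 18422) = ((-19/88 + 23/7) + 258744) + √(-102828) = (1891/616 + 258744) + 2*I*√25707 = 159388195/616 + 2*I*√25707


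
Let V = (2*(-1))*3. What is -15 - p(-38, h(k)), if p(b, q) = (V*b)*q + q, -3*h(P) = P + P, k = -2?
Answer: -961/3 ≈ -320.33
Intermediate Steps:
h(P) = -2*P/3 (h(P) = -(P + P)/3 = -2*P/3)
V = -6 (V = -2*3 = -6)
p(b, q) = q - 6*b*q (p(b, q) = (-6*b)*q + q = -6*b*q + q = q - 6*b*q)
-15 - p(-38, h(k)) = -15 - (-2/3*(-2))*(1 - 6*(-38)) = -15 - 4*(1 + 228)/3 = -15 - 4*229/3 = -15 - 1*916/3 = -15 - 916/3 = -961/3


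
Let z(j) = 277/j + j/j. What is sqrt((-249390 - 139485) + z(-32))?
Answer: 11*I*sqrt(205690)/8 ≈ 623.6*I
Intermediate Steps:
z(j) = 1 + 277/j (z(j) = 277/j + 1 = 1 + 277/j)
sqrt((-249390 - 139485) + z(-32)) = sqrt((-249390 - 139485) + (277 - 32)/(-32)) = sqrt(-388875 - 1/32*245) = sqrt(-388875 - 245/32) = sqrt(-12444245/32) = 11*I*sqrt(205690)/8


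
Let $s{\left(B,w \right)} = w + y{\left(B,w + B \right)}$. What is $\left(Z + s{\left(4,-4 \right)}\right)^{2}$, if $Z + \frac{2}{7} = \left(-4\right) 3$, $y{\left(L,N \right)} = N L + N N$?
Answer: $\frac{12996}{49} \approx 265.22$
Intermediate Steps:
$y{\left(L,N \right)} = N^{2} + L N$ ($y{\left(L,N \right)} = L N + N^{2} = N^{2} + L N$)
$s{\left(B,w \right)} = w + \left(B + w\right) \left(w + 2 B\right)$ ($s{\left(B,w \right)} = w + \left(w + B\right) \left(B + \left(w + B\right)\right) = w + \left(B + w\right) \left(B + \left(B + w\right)\right) = w + \left(B + w\right) \left(w + 2 B\right)$)
$Z = - \frac{86}{7}$ ($Z = - \frac{2}{7} - 12 = - \frac{86}{7} \approx -12.286$)
$\left(Z + s{\left(4,-4 \right)}\right)^{2} = \left(- \frac{86}{7} - \left(4 - \left(4 - 4\right) \left(-4 + 2 \cdot 4\right)\right)\right)^{2} = \left(- \frac{86}{7} - \left(4 + 0 \left(-4 + 8\right)\right)\right)^{2} = \left(- \frac{86}{7} + \left(-4 + 0 \cdot 4\right)\right)^{2} = \left(- \frac{86}{7} + \left(-4 + 0\right)\right)^{2} = \left(- \frac{86}{7} - 4\right)^{2} = \left(- \frac{114}{7}\right)^{2} = \frac{12996}{49}$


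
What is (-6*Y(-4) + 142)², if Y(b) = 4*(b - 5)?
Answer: 128164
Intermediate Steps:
Y(b) = -20 + 4*b (Y(b) = 4*(-5 + b) = -20 + 4*b)
(-6*Y(-4) + 142)² = (-6*(-20 + 4*(-4)) + 142)² = (-6*(-20 - 16) + 142)² = (-6*(-36) + 142)² = (216 + 142)² = 358² = 128164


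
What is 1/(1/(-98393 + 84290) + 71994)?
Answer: 14103/1015331381 ≈ 1.3890e-5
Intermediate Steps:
1/(1/(-98393 + 84290) + 71994) = 1/(1/(-14103) + 71994) = 1/(-1/14103 + 71994) = 1/(1015331381/14103) = 14103/1015331381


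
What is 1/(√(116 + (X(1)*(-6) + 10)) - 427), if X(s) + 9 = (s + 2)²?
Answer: -61/26029 - 3*√14/182203 ≈ -0.0024051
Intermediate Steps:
X(s) = -9 + (2 + s)² (X(s) = -9 + (s + 2)² = -9 + (2 + s)²)
1/(√(116 + (X(1)*(-6) + 10)) - 427) = 1/(√(116 + ((-9 + (2 + 1)²)*(-6) + 10)) - 427) = 1/(√(116 + ((-9 + 3²)*(-6) + 10)) - 427) = 1/(√(116 + ((-9 + 9)*(-6) + 10)) - 427) = 1/(√(116 + (0*(-6) + 10)) - 427) = 1/(√(116 + (0 + 10)) - 427) = 1/(√(116 + 10) - 427) = 1/(√126 - 427) = 1/(3*√14 - 427) = 1/(-427 + 3*√14)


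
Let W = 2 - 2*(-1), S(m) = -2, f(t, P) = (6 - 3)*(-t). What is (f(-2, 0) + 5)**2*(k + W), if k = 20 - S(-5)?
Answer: 3146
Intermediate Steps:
f(t, P) = -3*t (f(t, P) = 3*(-t) = -3*t)
k = 22 (k = 20 - 1*(-2) = 20 + 2 = 22)
W = 4 (W = 2 + 2 = 4)
(f(-2, 0) + 5)**2*(k + W) = (-3*(-2) + 5)**2*(22 + 4) = (6 + 5)**2*26 = 11**2*26 = 121*26 = 3146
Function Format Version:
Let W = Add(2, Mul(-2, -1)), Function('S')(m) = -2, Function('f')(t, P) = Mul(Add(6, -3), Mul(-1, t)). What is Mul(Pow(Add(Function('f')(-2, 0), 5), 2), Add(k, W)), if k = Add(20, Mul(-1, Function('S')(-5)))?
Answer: 3146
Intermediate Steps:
Function('f')(t, P) = Mul(-3, t) (Function('f')(t, P) = Mul(3, Mul(-1, t)) = Mul(-3, t))
k = 22 (k = Add(20, Mul(-1, -2)) = Add(20, 2) = 22)
W = 4 (W = Add(2, 2) = 4)
Mul(Pow(Add(Function('f')(-2, 0), 5), 2), Add(k, W)) = Mul(Pow(Add(Mul(-3, -2), 5), 2), Add(22, 4)) = Mul(Pow(Add(6, 5), 2), 26) = Mul(Pow(11, 2), 26) = Mul(121, 26) = 3146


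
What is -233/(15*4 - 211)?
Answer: 233/151 ≈ 1.5430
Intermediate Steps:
-233/(15*4 - 211) = -233/(60 - 211) = -233/(-151) = -233*(-1)/151 = -1*(-233/151) = 233/151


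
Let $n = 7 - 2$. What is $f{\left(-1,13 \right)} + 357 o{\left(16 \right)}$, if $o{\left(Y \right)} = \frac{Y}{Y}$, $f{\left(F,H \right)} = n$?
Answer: $362$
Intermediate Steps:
$n = 5$ ($n = 7 - 2 = 5$)
$f{\left(F,H \right)} = 5$
$o{\left(Y \right)} = 1$
$f{\left(-1,13 \right)} + 357 o{\left(16 \right)} = 5 + 357 \cdot 1 = 5 + 357 = 362$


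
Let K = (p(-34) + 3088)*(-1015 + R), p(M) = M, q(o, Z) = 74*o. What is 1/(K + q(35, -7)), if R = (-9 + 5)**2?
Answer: -1/3048356 ≈ -3.2805e-7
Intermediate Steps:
R = 16 (R = (-4)**2 = 16)
K = -3050946 (K = (-34 + 3088)*(-1015 + 16) = 3054*(-999) = -3050946)
1/(K + q(35, -7)) = 1/(-3050946 + 74*35) = 1/(-3050946 + 2590) = 1/(-3048356) = -1/3048356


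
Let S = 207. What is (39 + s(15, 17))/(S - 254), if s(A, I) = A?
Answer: -54/47 ≈ -1.1489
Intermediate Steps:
(39 + s(15, 17))/(S - 254) = (39 + 15)/(207 - 254) = 54/(-47) = 54*(-1/47) = -54/47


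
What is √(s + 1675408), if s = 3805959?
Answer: √5481367 ≈ 2341.2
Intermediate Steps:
√(s + 1675408) = √(3805959 + 1675408) = √5481367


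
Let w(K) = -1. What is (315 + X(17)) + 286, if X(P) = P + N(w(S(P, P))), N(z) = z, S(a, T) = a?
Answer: 617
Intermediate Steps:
X(P) = -1 + P (X(P) = P - 1 = -1 + P)
(315 + X(17)) + 286 = (315 + (-1 + 17)) + 286 = (315 + 16) + 286 = 331 + 286 = 617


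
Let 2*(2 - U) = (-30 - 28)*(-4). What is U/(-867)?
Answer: 38/289 ≈ 0.13149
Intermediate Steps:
U = -114 (U = 2 - (-30 - 28)*(-4)/2 = 2 - (-29)*(-4) = 2 - ½*232 = 2 - 116 = -114)
U/(-867) = -114/(-867) = -114*(-1/867) = 38/289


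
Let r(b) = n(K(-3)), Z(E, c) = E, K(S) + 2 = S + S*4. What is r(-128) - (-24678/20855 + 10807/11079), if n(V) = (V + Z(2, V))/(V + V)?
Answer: 5098725793/7855786530 ≈ 0.64904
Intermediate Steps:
K(S) = -2 + 5*S (K(S) = -2 + (S + S*4) = -2 + (S + 4*S) = -2 + 5*S)
n(V) = (2 + V)/(2*V) (n(V) = (V + 2)/(V + V) = (2 + V)/((2*V)) = (2 + V)*(1/(2*V)) = (2 + V)/(2*V))
r(b) = 15/34 (r(b) = (2 + (-2 + 5*(-3)))/(2*(-2 + 5*(-3))) = (2 + (-2 - 15))/(2*(-2 - 15)) = (1/2)*(2 - 17)/(-17) = (1/2)*(-1/17)*(-15) = 15/34)
r(-128) - (-24678/20855 + 10807/11079) = 15/34 - (-24678/20855 + 10807/11079) = 15/34 - 1*(-48027577/231052545) = 15/34 + 48027577/231052545 = 5098725793/7855786530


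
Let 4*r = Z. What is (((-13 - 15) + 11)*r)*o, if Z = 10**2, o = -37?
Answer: 15725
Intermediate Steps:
Z = 100
r = 25 (r = (1/4)*100 = 25)
(((-13 - 15) + 11)*r)*o = (((-13 - 15) + 11)*25)*(-37) = ((-28 + 11)*25)*(-37) = -17*25*(-37) = -425*(-37) = 15725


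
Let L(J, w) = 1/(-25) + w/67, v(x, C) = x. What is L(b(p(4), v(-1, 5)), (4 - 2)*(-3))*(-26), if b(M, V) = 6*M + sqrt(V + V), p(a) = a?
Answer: 5642/1675 ≈ 3.3684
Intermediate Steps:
b(M, V) = 6*M + sqrt(2)*sqrt(V) (b(M, V) = 6*M + sqrt(2*V) = 6*M + sqrt(2)*sqrt(V))
L(J, w) = -1/25 + w/67 (L(J, w) = 1*(-1/25) + w*(1/67) = -1/25 + w/67)
L(b(p(4), v(-1, 5)), (4 - 2)*(-3))*(-26) = (-1/25 + ((4 - 2)*(-3))/67)*(-26) = (-1/25 + (2*(-3))/67)*(-26) = (-1/25 + (1/67)*(-6))*(-26) = (-1/25 - 6/67)*(-26) = -217/1675*(-26) = 5642/1675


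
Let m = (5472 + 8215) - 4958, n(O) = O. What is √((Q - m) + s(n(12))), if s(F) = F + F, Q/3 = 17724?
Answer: √44467 ≈ 210.87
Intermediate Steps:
Q = 53172 (Q = 3*17724 = 53172)
m = 8729 (m = 13687 - 4958 = 8729)
s(F) = 2*F
√((Q - m) + s(n(12))) = √((53172 - 1*8729) + 2*12) = √((53172 - 8729) + 24) = √(44443 + 24) = √44467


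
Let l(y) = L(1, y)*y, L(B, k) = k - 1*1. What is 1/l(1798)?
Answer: 1/3231006 ≈ 3.0950e-7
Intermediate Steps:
L(B, k) = -1 + k (L(B, k) = k - 1 = -1 + k)
l(y) = y*(-1 + y) (l(y) = (-1 + y)*y = y*(-1 + y))
1/l(1798) = 1/(1798*(-1 + 1798)) = 1/(1798*1797) = 1/3231006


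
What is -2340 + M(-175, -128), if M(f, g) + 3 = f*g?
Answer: 20057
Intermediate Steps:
M(f, g) = -3 + f*g
-2340 + M(-175, -128) = -2340 + (-3 - 175*(-128)) = -2340 + (-3 + 22400) = -2340 + 22397 = 20057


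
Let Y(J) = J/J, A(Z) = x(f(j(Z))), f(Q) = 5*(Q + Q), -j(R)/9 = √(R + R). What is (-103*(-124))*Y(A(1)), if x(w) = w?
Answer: 12772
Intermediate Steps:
j(R) = -9*√2*√R (j(R) = -9*√(R + R) = -9*√2*√R)
f(Q) = 10*Q (f(Q) = 5*(2*Q) = 10*Q)
A(Z) = -90*√2*√Z (A(Z) = 10*(-9*√2*√Z) = -90*√2*√Z)
Y(J) = 1
(-103*(-124))*Y(A(1)) = -103*(-124)*1 = 12772*1 = 12772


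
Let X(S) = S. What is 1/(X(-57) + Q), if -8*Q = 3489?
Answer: -8/3945 ≈ -0.0020279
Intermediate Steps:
Q = -3489/8 (Q = -⅛*3489 = -3489/8 ≈ -436.13)
1/(X(-57) + Q) = 1/(-57 - 3489/8) = 1/(-3945/8) = -8/3945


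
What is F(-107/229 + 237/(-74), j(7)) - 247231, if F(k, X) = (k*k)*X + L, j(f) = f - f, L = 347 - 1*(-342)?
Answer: -246542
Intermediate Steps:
L = 689 (L = 347 + 342 = 689)
j(f) = 0
F(k, X) = 689 + X*k² (F(k, X) = (k*k)*X + 689 = k²*X + 689 = X*k² + 689 = 689 + X*k²)
F(-107/229 + 237/(-74), j(7)) - 247231 = (689 + 0*(-107/229 + 237/(-74))²) - 247231 = (689 + 0*(-107*1/229 + 237*(-1/74))²) - 247231 = (689 + 0*(-107/229 - 237/74)²) - 247231 = (689 + 0*(-62191/16946)²) - 247231 = (689 + 0*(3867720481/287166916)) - 247231 = (689 + 0) - 247231 = 689 - 247231 = -246542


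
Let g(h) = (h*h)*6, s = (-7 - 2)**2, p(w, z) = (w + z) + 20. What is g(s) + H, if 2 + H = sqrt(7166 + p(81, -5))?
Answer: 39364 + sqrt(7262) ≈ 39449.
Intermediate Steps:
p(w, z) = 20 + w + z
s = 81 (s = (-9)**2 = 81)
g(h) = 6*h**2 (g(h) = h**2*6 = 6*h**2)
H = -2 + sqrt(7262) (H = -2 + sqrt(7166 + (20 + 81 - 5)) = -2 + sqrt(7166 + 96) = -2 + sqrt(7262) ≈ 83.217)
g(s) + H = 6*81**2 + (-2 + sqrt(7262)) = 6*6561 + (-2 + sqrt(7262)) = 39366 + (-2 + sqrt(7262)) = 39364 + sqrt(7262)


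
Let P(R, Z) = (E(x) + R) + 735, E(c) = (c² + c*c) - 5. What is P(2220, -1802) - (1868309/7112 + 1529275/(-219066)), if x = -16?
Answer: 2497690097755/778998696 ≈ 3206.3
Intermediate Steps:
E(c) = -5 + 2*c² (E(c) = (c² + c²) - 5 = 2*c² - 5 = -5 + 2*c²)
P(R, Z) = 1242 + R (P(R, Z) = ((-5 + 2*(-16)²) + R) + 735 = ((-5 + 2*256) + R) + 735 = ((-5 + 512) + R) + 735 = (507 + R) + 735 = 1242 + R)
P(2220, -1802) - (1868309/7112 + 1529275/(-219066)) = (1242 + 2220) - (1868309/7112 + 1529275/(-219066)) = 3462 - (1868309*(1/7112) + 1529275*(-1/219066)) = 3462 - (1868309/7112 - 1529275/219066) = 3462 - 1*199203387797/778998696 = 3462 - 199203387797/778998696 = 2497690097755/778998696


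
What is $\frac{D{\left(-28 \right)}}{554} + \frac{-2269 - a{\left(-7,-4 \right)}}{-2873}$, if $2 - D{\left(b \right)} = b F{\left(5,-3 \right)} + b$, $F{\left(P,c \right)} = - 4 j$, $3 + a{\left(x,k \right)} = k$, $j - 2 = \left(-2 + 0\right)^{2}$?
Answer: $- \frac{22743}{61217} \approx -0.37151$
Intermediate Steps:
$j = 6$ ($j = 2 + \left(-2 + 0\right)^{2} = 2 + \left(-2\right)^{2} = 2 + 4 = 6$)
$a{\left(x,k \right)} = -3 + k$
$F{\left(P,c \right)} = -24$ ($F{\left(P,c \right)} = \left(-4\right) 6 = -24$)
$D{\left(b \right)} = 2 + 23 b$ ($D{\left(b \right)} = 2 - \left(b \left(-24\right) + b\right) = 2 - \left(- 24 b + b\right) = 2 - - 23 b = 2 + 23 b$)
$\frac{D{\left(-28 \right)}}{554} + \frac{-2269 - a{\left(-7,-4 \right)}}{-2873} = \frac{2 + 23 \left(-28\right)}{554} + \frac{-2269 - \left(-3 - 4\right)}{-2873} = \left(2 - 644\right) \frac{1}{554} + \left(-2269 - -7\right) \left(- \frac{1}{2873}\right) = \left(-642\right) \frac{1}{554} + \left(-2269 + 7\right) \left(- \frac{1}{2873}\right) = - \frac{321}{277} - - \frac{174}{221} = - \frac{321}{277} + \frac{174}{221} = - \frac{22743}{61217}$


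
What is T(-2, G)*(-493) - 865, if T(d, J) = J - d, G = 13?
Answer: -8260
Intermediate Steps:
T(-2, G)*(-493) - 865 = (13 - 1*(-2))*(-493) - 865 = (13 + 2)*(-493) - 865 = 15*(-493) - 865 = -7395 - 865 = -8260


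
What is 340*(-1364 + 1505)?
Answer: 47940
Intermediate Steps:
340*(-1364 + 1505) = 340*141 = 47940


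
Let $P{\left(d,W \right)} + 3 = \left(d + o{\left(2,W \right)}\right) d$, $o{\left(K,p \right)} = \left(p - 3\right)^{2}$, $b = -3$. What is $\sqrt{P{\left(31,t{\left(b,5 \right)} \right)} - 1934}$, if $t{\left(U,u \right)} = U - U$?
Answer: $i \sqrt{697} \approx 26.401 i$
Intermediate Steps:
$o{\left(K,p \right)} = \left(-3 + p\right)^{2}$
$t{\left(U,u \right)} = 0$
$P{\left(d,W \right)} = -3 + d \left(d + \left(-3 + W\right)^{2}\right)$ ($P{\left(d,W \right)} = -3 + \left(d + \left(-3 + W\right)^{2}\right) d = -3 + d \left(d + \left(-3 + W\right)^{2}\right)$)
$\sqrt{P{\left(31,t{\left(b,5 \right)} \right)} - 1934} = \sqrt{\left(-3 + 31^{2} + 31 \left(-3 + 0\right)^{2}\right) - 1934} = \sqrt{\left(-3 + 961 + 31 \left(-3\right)^{2}\right) - 1934} = \sqrt{\left(-3 + 961 + 31 \cdot 9\right) - 1934} = \sqrt{\left(-3 + 961 + 279\right) - 1934} = \sqrt{1237 - 1934} = \sqrt{-697} = i \sqrt{697}$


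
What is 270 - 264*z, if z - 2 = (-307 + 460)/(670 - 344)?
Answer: -62250/163 ≈ -381.90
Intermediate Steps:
z = 805/326 (z = 2 + (-307 + 460)/(670 - 344) = 2 + 153/326 = 805/326 ≈ 2.4693)
270 - 264*z = 270 - 264*805/326 = 270 - 106260/163 = -62250/163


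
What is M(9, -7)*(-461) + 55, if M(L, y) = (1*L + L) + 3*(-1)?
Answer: -6860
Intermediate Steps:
M(L, y) = -3 + 2*L (M(L, y) = (L + L) - 3 = 2*L - 3 = -3 + 2*L)
M(9, -7)*(-461) + 55 = (-3 + 2*9)*(-461) + 55 = (-3 + 18)*(-461) + 55 = 15*(-461) + 55 = -6915 + 55 = -6860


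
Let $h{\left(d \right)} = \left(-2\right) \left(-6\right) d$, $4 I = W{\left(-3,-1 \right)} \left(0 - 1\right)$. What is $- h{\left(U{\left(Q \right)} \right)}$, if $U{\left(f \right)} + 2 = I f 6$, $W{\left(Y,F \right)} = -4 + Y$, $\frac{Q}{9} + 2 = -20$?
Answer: $24972$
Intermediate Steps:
$Q = -198$ ($Q = -18 + 9 \left(-20\right) = -18 - 180 = -198$)
$I = \frac{7}{4}$ ($I = \frac{\left(-4 - 3\right) \left(0 - 1\right)}{4} = \frac{\left(-7\right) \left(-1\right)}{4} = \frac{1}{4} \cdot 7 = \frac{7}{4} \approx 1.75$)
$U{\left(f \right)} = -2 + \frac{21 f}{2}$ ($U{\left(f \right)} = -2 + \frac{7 f}{4} \cdot 6 = -2 + \frac{21 f}{2}$)
$h{\left(d \right)} = 12 d$
$- h{\left(U{\left(Q \right)} \right)} = - 12 \left(-2 + \frac{21}{2} \left(-198\right)\right) = - 12 \left(-2 - 2079\right) = - 12 \left(-2081\right) = \left(-1\right) \left(-24972\right) = 24972$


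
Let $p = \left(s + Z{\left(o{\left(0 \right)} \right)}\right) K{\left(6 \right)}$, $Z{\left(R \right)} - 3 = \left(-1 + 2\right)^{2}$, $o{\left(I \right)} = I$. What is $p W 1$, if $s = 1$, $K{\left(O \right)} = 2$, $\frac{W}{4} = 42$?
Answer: $1680$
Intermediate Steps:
$W = 168$ ($W = 4 \cdot 42 = 168$)
$Z{\left(R \right)} = 4$ ($Z{\left(R \right)} = 3 + \left(-1 + 2\right)^{2} = 3 + 1^{2} = 3 + 1 = 4$)
$p = 10$ ($p = \left(1 + 4\right) 2 = 5 \cdot 2 = 10$)
$p W 1 = 10 \cdot 168 \cdot 1 = 1680 \cdot 1 = 1680$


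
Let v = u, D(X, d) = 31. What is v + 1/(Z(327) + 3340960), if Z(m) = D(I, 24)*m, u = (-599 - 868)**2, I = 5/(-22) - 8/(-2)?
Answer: 7211858991634/3351097 ≈ 2.1521e+6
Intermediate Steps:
I = 83/22 (I = 5*(-1/22) - 8*(-1/2) = -5/22 + 4 = 83/22 ≈ 3.7727)
u = 2152089 (u = (-1467)**2 = 2152089)
Z(m) = 31*m
v = 2152089
v + 1/(Z(327) + 3340960) = 2152089 + 1/(31*327 + 3340960) = 2152089 + 1/(10137 + 3340960) = 2152089 + 1/3351097 = 7211858991634/3351097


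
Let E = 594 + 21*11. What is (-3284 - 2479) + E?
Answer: -4938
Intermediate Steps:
E = 825 (E = 594 + 231 = 825)
(-3284 - 2479) + E = (-3284 - 2479) + 825 = -5763 + 825 = -4938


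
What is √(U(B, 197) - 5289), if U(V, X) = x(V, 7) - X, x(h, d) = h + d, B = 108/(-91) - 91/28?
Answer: I*√181633361/182 ≈ 74.05*I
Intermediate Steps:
B = -1615/364 (B = 108*(-1/91) - 91*1/28 = -108/91 - 13/4 = -1615/364 ≈ -4.4368)
x(h, d) = d + h
U(V, X) = 7 + V - X (U(V, X) = (7 + V) - X = 7 + V - X)
√(U(B, 197) - 5289) = √((7 - 1615/364 - 1*197) - 5289) = √((7 - 1615/364 - 197) - 5289) = √(-70775/364 - 5289) = √(-1995971/364) = I*√181633361/182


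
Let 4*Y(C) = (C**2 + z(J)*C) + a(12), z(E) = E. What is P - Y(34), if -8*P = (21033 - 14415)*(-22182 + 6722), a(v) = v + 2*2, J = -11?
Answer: 25578171/2 ≈ 1.2789e+7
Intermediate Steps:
a(v) = 4 + v (a(v) = v + 4 = 4 + v)
P = 12789285 (P = -(21033 - 14415)*(-22182 + 6722)/8 = -3309*(-15460)/4 = -1/8*(-102314280) = 12789285)
Y(C) = 4 - 11*C/4 + C**2/4 (Y(C) = ((C**2 - 11*C) + (4 + 12))/4 = ((C**2 - 11*C) + 16)/4 = (16 + C**2 - 11*C)/4 = 4 - 11*C/4 + C**2/4)
P - Y(34) = 12789285 - (4 - 11/4*34 + (1/4)*34**2) = 12789285 - (4 - 187/2 + (1/4)*1156) = 12789285 - (4 - 187/2 + 289) = 12789285 - 1*399/2 = 12789285 - 399/2 = 25578171/2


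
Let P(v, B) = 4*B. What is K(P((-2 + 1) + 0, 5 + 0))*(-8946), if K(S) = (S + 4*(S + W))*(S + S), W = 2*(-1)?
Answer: -32921280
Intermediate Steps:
W = -2
K(S) = 2*S*(-8 + 5*S) (K(S) = (S + 4*(S - 2))*(S + S) = (S + 4*(-2 + S))*(2*S) = (S + (-8 + 4*S))*(2*S) = (-8 + 5*S)*(2*S) = 2*S*(-8 + 5*S))
K(P((-2 + 1) + 0, 5 + 0))*(-8946) = (2*(4*(5 + 0))*(-8 + 5*(4*(5 + 0))))*(-8946) = (2*(4*5)*(-8 + 5*(4*5)))*(-8946) = (2*20*(-8 + 5*20))*(-8946) = (2*20*(-8 + 100))*(-8946) = (2*20*92)*(-8946) = 3680*(-8946) = -32921280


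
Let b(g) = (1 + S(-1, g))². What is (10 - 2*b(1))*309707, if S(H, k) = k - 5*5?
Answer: -324572936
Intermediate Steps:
S(H, k) = -25 + k (S(H, k) = k - 25 = -25 + k)
b(g) = (-24 + g)² (b(g) = (1 + (-25 + g))² = (-24 + g)²)
(10 - 2*b(1))*309707 = (10 - 2*(-24 + 1)²)*309707 = (10 - 2*(-23)²)*309707 = (10 - 2*529)*309707 = (10 - 1058)*309707 = -1048*309707 = -324572936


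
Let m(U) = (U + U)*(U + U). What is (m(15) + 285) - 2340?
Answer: -1155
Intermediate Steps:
m(U) = 4*U² (m(U) = (2*U)*(2*U) = 4*U²)
(m(15) + 285) - 2340 = (4*15² + 285) - 2340 = (4*225 + 285) - 2340 = (900 + 285) - 2340 = 1185 - 2340 = -1155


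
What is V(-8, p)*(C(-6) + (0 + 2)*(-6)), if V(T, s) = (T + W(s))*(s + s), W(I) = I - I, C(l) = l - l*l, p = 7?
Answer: 6048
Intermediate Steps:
C(l) = l - l²
W(I) = 0
V(T, s) = 2*T*s (V(T, s) = (T + 0)*(s + s) = T*(2*s) = 2*T*s)
V(-8, p)*(C(-6) + (0 + 2)*(-6)) = (2*(-8)*7)*(-6*(1 - 1*(-6)) + (0 + 2)*(-6)) = -112*(-6*(1 + 6) + 2*(-6)) = -112*(-6*7 - 12) = -112*(-42 - 12) = -112*(-54) = 6048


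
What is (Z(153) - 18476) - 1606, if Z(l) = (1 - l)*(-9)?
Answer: -18714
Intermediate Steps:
Z(l) = -9 + 9*l
(Z(153) - 18476) - 1606 = ((-9 + 9*153) - 18476) - 1606 = ((-9 + 1377) - 18476) - 1606 = (1368 - 18476) - 1606 = -17108 - 1606 = -18714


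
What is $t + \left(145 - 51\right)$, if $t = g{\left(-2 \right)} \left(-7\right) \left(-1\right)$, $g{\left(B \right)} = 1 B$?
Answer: $80$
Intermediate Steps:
$g{\left(B \right)} = B$
$t = -14$ ($t = \left(-2\right) \left(-7\right) \left(-1\right) = 14 \left(-1\right) = -14$)
$t + \left(145 - 51\right) = -14 + \left(145 - 51\right) = -14 + 94 = 80$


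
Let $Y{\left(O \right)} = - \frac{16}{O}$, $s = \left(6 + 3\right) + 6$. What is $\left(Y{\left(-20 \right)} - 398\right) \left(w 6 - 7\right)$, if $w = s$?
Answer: $- \frac{164838}{5} \approx -32968.0$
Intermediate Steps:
$s = 15$ ($s = 9 + 6 = 15$)
$w = 15$
$\left(Y{\left(-20 \right)} - 398\right) \left(w 6 - 7\right) = \left(- \frac{16}{-20} - 398\right) \left(15 \cdot 6 - 7\right) = \left(\left(-16\right) \left(- \frac{1}{20}\right) - 398\right) \left(90 - 7\right) = \left(\frac{4}{5} - 398\right) 83 = \left(- \frac{1986}{5}\right) 83 = - \frac{164838}{5}$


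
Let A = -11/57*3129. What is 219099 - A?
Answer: 4174354/19 ≈ 2.1970e+5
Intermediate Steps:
A = -11473/19 (A = -11*1/57*3129 = -11/57*3129 = -11473/19 ≈ -603.84)
219099 - A = 219099 - 1*(-11473/19) = 219099 + 11473/19 = 4174354/19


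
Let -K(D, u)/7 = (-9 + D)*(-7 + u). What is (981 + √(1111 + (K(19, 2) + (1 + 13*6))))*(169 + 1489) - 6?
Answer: 1626492 + 3316*√385 ≈ 1.6916e+6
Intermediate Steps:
K(D, u) = -7*(-9 + D)*(-7 + u)
(981 + √(1111 + (K(19, 2) + (1 + 13*6))))*(169 + 1489) - 6 = (981 + √(1111 + ((-441 + 49*19 + 63*2 - 7*19*2) + (1 + 13*6))))*(169 + 1489) - 6 = (981 + √(1111 + ((-441 + 931 + 126 - 266) + (1 + 78))))*1658 - 6 = (981 + √(1111 + (350 + 79)))*1658 - 6 = (981 + √(1111 + 429))*1658 - 6 = (981 + √1540)*1658 - 6 = (981 + 2*√385)*1658 - 6 = (1626498 + 3316*√385) - 6 = 1626492 + 3316*√385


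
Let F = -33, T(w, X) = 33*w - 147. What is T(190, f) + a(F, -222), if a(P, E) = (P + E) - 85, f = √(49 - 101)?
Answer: 5783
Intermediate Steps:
f = 2*I*√13 (f = √(-52) = 2*I*√13 ≈ 7.2111*I)
T(w, X) = -147 + 33*w
a(P, E) = -85 + E + P (a(P, E) = (E + P) - 85 = -85 + E + P)
T(190, f) + a(F, -222) = (-147 + 33*190) + (-85 - 222 - 33) = (-147 + 6270) - 340 = 6123 - 340 = 5783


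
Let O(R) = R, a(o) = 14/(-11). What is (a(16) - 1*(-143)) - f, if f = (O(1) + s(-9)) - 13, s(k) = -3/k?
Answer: 5062/33 ≈ 153.39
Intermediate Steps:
a(o) = -14/11 (a(o) = 14*(-1/11) = -14/11)
f = -35/3 (f = (1 - 3/(-9)) - 13 = (1 - 3*(-1/9)) - 13 = (1 + 1/3) - 13 = 4/3 - 13 = -35/3 ≈ -11.667)
(a(16) - 1*(-143)) - f = (-14/11 - 1*(-143)) - 1*(-35/3) = (-14/11 + 143) + 35/3 = 1559/11 + 35/3 = 5062/33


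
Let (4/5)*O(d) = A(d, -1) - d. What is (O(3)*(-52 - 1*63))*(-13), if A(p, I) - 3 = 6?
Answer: 22425/2 ≈ 11213.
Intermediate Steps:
A(p, I) = 9 (A(p, I) = 3 + 6 = 9)
O(d) = 45/4 - 5*d/4 (O(d) = 5*(9 - d)/4 = 45/4 - 5*d/4)
(O(3)*(-52 - 1*63))*(-13) = ((45/4 - 5/4*3)*(-52 - 1*63))*(-13) = ((45/4 - 15/4)*(-52 - 63))*(-13) = ((15/2)*(-115))*(-13) = -1725/2*(-13) = 22425/2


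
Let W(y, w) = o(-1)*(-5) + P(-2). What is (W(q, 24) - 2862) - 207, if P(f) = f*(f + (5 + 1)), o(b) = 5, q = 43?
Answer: -3102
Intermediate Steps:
P(f) = f*(6 + f) (P(f) = f*(f + 6) = f*(6 + f))
W(y, w) = -33 (W(y, w) = 5*(-5) - 2*(6 - 2) = -25 - 2*4 = -25 - 8 = -33)
(W(q, 24) - 2862) - 207 = (-33 - 2862) - 207 = -2895 - 207 = -3102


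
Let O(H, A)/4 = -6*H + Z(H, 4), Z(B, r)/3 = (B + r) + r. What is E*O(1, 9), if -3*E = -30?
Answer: 840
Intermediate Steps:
E = 10 (E = -⅓*(-30) = 10)
Z(B, r) = 3*B + 6*r (Z(B, r) = 3*((B + r) + r) = 3*(B + 2*r) = 3*B + 6*r)
O(H, A) = 96 - 12*H (O(H, A) = 4*(-6*H + (3*H + 6*4)) = 4*(-6*H + (3*H + 24)) = 4*(-6*H + (24 + 3*H)) = 4*(24 - 3*H) = 96 - 12*H)
E*O(1, 9) = 10*(96 - 12*1) = 10*(96 - 12) = 10*84 = 840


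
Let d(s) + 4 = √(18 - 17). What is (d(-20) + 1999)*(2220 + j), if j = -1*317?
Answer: 3798388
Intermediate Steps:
j = -317
d(s) = -3 (d(s) = -4 + √(18 - 17) = -4 + √1 = -4 + 1 = -3)
(d(-20) + 1999)*(2220 + j) = (-3 + 1999)*(2220 - 317) = 1996*1903 = 3798388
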